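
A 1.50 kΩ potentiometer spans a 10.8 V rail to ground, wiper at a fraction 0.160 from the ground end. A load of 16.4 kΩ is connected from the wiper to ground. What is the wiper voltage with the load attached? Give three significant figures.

The wiper splits the pot into (1−α)R = 1260 Ω above and αR = 240.0 Ω below.
Lower section ‖ load = 236.5 Ω.
V_wiper = 10.8 × 236.5/(1260 + 236.5) = 1.71 V.

V ≈ 1.71 V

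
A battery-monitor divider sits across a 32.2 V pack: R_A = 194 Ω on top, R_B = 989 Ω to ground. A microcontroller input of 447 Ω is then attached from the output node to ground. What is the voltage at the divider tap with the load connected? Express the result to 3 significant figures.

V_out ≈ 19.8 V

The load sits in parallel with R_B: R_B‖R_L = (989 × 447) / (989 + 447) = 307.9 Ω.
V_out = 32.2 × 307.9 / (194 + 307.9) = 32.2 × 307.9/501.9 = 19.8 V.
(Unloaded it would have been 26.9 V.)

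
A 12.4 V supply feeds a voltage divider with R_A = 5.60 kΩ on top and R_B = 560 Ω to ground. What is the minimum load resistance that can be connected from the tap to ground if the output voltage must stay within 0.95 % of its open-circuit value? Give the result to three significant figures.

R_L(min) ≈ 53.1 kΩ

Output resistance R_th = R_A‖R_B = (5600 × 560)/6160 = 509.1 Ω.
The fractional drop is R_th/(R_th + R_L); requiring this ≤ 0.00950 gives R_L ≥ R_th(1/0.00950 − 1) = 509.1 × 104.3 = 53.1 kΩ.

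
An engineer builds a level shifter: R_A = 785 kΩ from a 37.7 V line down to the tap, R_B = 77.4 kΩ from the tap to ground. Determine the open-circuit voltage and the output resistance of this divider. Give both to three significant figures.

V_th is the open-circuit tap voltage: 37.7 × 77.4/(785 + 77.4) = 3.38 V.
With the supply zeroed, R_A and R_B appear in parallel from the tap: R_th = R_A‖R_B = (785 × 77.4)/862.4 = 70.5 kΩ.

V_th = 3.38 V, R_th = 70.5 kΩ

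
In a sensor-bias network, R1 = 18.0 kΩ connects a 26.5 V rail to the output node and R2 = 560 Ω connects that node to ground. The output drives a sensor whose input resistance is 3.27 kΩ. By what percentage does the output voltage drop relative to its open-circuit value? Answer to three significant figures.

14.2 %

Unloaded V = 26.5 × 560/18560 = 0.79957 V.
Loaded: R2‖R_L = 478.1 Ω, giving V = 26.5 × 478.1/18480 = 0.68569 V.
Drop = (0.79957 − 0.68569) / 0.79957 = 14.2 %.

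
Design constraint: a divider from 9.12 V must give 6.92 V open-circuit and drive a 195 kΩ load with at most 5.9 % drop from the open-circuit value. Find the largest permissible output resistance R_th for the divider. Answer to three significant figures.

Loading drop = R_th/(R_th + R_L) ≤ 0.0590, so R_th ≤ R_L · ε/(1−ε) = 195 kΩ × 0.0590/0.9410 = 12.2 kΩ.

R_th ≤ 12.2 kΩ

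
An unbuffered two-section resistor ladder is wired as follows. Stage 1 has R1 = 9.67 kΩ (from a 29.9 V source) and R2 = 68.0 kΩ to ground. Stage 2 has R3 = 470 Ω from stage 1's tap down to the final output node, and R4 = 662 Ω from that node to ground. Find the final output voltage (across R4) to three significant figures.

V_out ≈ 1.81 V

Stage 2 presents R3+R4 = 1132 Ω as a load on stage 1's tap.
Stage 1's lower leg becomes R2‖(R3+R4) = 1113 Ω, so V_mid = 29.9 × 1113/10780 = 3.087 V.
Stage 2 is itself unloaded: V_out = V_mid × R4/(R3+R4) = 3.087 × 662/1132 = 1.81 V.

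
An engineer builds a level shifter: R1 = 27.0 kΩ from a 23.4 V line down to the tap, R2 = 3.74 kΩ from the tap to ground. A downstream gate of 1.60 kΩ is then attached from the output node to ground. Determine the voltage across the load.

V_out ≈ 0.932 V

The load sits in parallel with R2: R2‖R_L = (3.74 × 1.60) / (3.74 + 1.60) = 1.121 kΩ.
V_out = 23.4 × 1.121 / (27.0 + 1.121) = 23.4 × 1.121/28.12 = 0.932 V.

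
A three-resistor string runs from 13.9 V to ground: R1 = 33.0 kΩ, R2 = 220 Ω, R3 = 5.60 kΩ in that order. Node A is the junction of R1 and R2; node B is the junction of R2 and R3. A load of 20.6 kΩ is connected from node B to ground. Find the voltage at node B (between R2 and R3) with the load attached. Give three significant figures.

V ≈ 1.63 V

At node B, R3 is in parallel with the load: R3‖R_L = 4403 Ω.
Below node A the resistance is R2 + (R3‖R_L) = 4623 Ω, so V_A = 13.9 × 4623/37620 = 1.708 V.
Then V_B = V_A × (R3‖R_L)/(R2 + R3‖R_L) = 1.708 × 4403/4623 = 1.63 V.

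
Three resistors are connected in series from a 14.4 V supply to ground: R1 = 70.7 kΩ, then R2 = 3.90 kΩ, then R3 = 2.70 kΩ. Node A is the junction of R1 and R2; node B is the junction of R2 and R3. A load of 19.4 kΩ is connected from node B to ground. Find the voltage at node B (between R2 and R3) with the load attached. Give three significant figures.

At node B, R3 is in parallel with the load: R3‖R_L = 2.370 kΩ.
Below node A the resistance is R2 + (R3‖R_L) = 6.270 kΩ, so V_A = 14.4 × 6.270/76.97 = 1.173 V.
Then V_B = V_A × (R3‖R_L)/(R2 + R3‖R_L) = 1.173 × 2.370/6.270 = 0.443 V.

V ≈ 0.443 V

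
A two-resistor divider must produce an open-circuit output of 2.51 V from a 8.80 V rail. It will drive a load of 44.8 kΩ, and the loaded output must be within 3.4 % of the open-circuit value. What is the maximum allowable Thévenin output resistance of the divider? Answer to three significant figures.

Loading drop = R_th/(R_th + R_L) ≤ 0.0340, so R_th ≤ R_L · ε/(1−ε) = 44.8 kΩ × 0.0340/0.9660 = 1.58 kΩ.

R_th ≤ 1.58 kΩ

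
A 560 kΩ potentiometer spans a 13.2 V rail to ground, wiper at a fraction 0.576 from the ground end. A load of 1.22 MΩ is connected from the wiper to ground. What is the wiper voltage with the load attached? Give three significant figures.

The wiper splits the pot into (1−α)R = 237.4 kΩ above and αR = 322.6 kΩ below.
Lower section ‖ load = 255.1 kΩ.
V_wiper = 13.2 × 255.1/(237.4 + 255.1) = 6.84 V.

V ≈ 6.84 V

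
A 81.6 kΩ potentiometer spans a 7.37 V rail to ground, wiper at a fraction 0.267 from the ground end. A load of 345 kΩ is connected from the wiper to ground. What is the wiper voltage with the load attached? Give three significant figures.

V ≈ 1.88 V

The wiper splits the pot into (1−α)R = 59.81 kΩ above and αR = 21.79 kΩ below.
Lower section ‖ load = 20.49 kΩ.
V_wiper = 7.37 × 20.49/(59.81 + 20.49) = 1.88 V.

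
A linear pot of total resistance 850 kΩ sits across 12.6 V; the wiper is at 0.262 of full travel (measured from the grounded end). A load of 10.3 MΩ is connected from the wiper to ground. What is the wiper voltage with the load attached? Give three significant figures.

V ≈ 3.25 V

The wiper splits the pot into (1−α)R = 627.3 kΩ above and αR = 222.7 kΩ below.
Lower section ‖ load = 218.0 kΩ.
V_wiper = 12.6 × 218.0/(627.3 + 218.0) = 3.25 V.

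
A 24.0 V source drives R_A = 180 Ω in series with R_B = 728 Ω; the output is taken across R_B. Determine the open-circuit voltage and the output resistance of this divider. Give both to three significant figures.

V_th is the open-circuit tap voltage: 24.0 × 728/(180 + 728) = 19.2 V.
With the supply zeroed, R_A and R_B appear in parallel from the tap: R_th = R_A‖R_B = (180 × 728)/908.0 = 144 Ω.

V_th = 19.2 V, R_th = 144 Ω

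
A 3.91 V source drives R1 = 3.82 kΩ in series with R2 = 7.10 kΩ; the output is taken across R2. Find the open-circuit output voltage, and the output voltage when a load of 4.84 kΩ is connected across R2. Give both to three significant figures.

Unloaded: 2.54 V; loaded: 1.68 V

Open-circuit: V = 3.91 × 7.10/(3.82 + 7.10) = 2.54 V.
With the load, R2 becomes R2‖R_L = 2.878 kΩ, so V = 3.91 × 2.878/6.698 = 1.68 V.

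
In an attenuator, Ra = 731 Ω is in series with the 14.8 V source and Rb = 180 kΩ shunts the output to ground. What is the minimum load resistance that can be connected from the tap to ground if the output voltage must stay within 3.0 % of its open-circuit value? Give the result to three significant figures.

R_L(min) ≈ 23.5 kΩ

Output resistance R_th = Ra‖Rb = (731 × 180000)/180700 = 728.0 Ω.
The fractional drop is R_th/(R_th + R_L); requiring this ≤ 0.0300 gives R_L ≥ R_th(1/0.0300 − 1) = 728.0 × 32.33 = 23.5 kΩ.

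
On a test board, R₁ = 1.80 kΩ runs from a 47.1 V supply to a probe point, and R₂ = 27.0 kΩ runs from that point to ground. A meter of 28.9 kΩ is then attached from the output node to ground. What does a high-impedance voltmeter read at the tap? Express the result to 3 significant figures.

V_out ≈ 41.7 V

The load sits in parallel with R₂: R₂‖R_L = (27.0 × 28.9) / (27.0 + 28.9) = 13.96 kΩ.
V_out = 47.1 × 13.96 / (1.80 + 13.96) = 47.1 × 13.96/15.76 = 41.7 V.
(Unloaded it would have been 44.2 V.)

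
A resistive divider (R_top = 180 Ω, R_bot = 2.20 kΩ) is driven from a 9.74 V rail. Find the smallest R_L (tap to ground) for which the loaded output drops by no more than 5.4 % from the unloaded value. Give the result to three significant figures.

R_L(min) ≈ 2.91 kΩ

Output resistance R_th = R_top‖R_bot = (180 × 2200)/2380 = 166.4 Ω.
The fractional drop is R_th/(R_th + R_L); requiring this ≤ 0.0540 gives R_L ≥ R_th(1/0.0540 − 1) = 166.4 × 17.52 = 2.91 kΩ.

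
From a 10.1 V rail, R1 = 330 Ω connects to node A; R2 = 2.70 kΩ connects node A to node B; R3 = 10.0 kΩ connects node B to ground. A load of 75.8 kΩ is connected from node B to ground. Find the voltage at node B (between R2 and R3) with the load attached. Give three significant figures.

At node B, R3 is in parallel with the load: R3‖R_L = 8834 Ω.
Below node A the resistance is R2 + (R3‖R_L) = 11530 Ω, so V_A = 10.1 × 11530/11860 = 9.819 V.
Then V_B = V_A × (R3‖R_L)/(R2 + R3‖R_L) = 9.819 × 8834/11530 = 7.52 V.

V ≈ 7.52 V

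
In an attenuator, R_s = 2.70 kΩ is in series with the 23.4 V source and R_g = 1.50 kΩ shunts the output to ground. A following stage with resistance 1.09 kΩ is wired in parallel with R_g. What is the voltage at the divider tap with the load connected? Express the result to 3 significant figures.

V_out ≈ 4.43 V

The load sits in parallel with R_g: R_g‖R_L = (1.50 × 1.09) / (1.50 + 1.09) = 0.6313 kΩ.
V_out = 23.4 × 0.6313 / (2.70 + 0.6313) = 23.4 × 0.6313/3.331 = 4.43 V.
(Unloaded it would have been 8.36 V.)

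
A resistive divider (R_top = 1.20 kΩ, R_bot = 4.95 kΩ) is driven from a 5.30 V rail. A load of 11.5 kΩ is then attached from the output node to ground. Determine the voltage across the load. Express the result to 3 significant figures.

V_out ≈ 3.94 V

The load sits in parallel with R_bot: R_bot‖R_L = (4.95 × 11.5) / (4.95 + 11.5) = 3.460 kΩ.
V_out = 5.30 × 3.460 / (1.20 + 3.460) = 5.30 × 3.460/4.660 = 3.94 V.
(Unloaded it would have been 4.27 V.)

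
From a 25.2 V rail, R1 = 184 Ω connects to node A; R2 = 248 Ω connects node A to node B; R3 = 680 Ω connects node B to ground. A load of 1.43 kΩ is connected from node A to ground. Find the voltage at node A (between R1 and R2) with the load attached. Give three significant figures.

Below node A the series string R2+R3 = 928.0 Ω sits in parallel with the 1430 Ω load: 562.8 Ω.
V_A = 25.2 × 562.8/(184 + 562.8) = 19.0 V.

V ≈ 19.0 V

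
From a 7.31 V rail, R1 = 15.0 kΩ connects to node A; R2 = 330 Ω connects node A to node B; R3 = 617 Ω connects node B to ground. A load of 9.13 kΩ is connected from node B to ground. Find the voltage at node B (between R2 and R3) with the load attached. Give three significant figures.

At node B, R3 is in parallel with the load: R3‖R_L = 577.9 Ω.
Below node A the resistance is R2 + (R3‖R_L) = 907.9 Ω, so V_A = 7.31 × 907.9/15910 = 0.4172 V.
Then V_B = V_A × (R3‖R_L)/(R2 + R3‖R_L) = 0.4172 × 577.9/907.9 = 0.266 V.

V ≈ 0.266 V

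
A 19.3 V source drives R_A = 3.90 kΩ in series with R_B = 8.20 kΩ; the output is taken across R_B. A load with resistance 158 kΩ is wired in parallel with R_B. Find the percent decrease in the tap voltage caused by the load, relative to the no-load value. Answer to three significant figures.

The divider's output (Thévenin) resistance is R_A‖R_B = 2.643 kΩ.
Fractional drop under load = R_th/(R_th + R_L) = 2.643 / (2.643 + 158) = 0.01645.
So the output falls by 1.65 %.

1.65 %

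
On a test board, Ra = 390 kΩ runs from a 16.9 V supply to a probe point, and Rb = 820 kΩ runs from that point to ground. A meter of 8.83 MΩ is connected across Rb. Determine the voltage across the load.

V_out ≈ 11.1 V

The load sits in parallel with Rb: Rb‖R_L = (820 × 8830) / (820 + 8830) = 750.3 kΩ.
V_out = 16.9 × 750.3 / (390 + 750.3) = 16.9 × 750.3/1140 = 11.1 V.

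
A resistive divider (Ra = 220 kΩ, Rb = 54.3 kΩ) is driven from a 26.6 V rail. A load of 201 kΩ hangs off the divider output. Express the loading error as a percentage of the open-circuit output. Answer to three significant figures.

The divider's output (Thévenin) resistance is Ra‖Rb = 43.55 kΩ.
Fractional drop under load = R_th/(R_th + R_L) = 43.55 / (43.55 + 201) = 0.1781.
So the output falls by 17.8 %.

17.8 %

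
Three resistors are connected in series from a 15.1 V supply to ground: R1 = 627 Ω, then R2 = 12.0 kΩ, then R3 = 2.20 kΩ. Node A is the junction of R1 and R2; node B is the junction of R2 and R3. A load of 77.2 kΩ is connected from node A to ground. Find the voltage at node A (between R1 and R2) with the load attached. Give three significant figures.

V ≈ 14.3 V

Below node A the series string R2+R3 = 14200 Ω sits in parallel with the 77200 Ω load: 11990 Ω.
V_A = 15.1 × 11990/(627 + 11990) = 14.3 V.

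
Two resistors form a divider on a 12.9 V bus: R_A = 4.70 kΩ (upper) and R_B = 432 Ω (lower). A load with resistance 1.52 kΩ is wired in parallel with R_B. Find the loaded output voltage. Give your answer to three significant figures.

The load sits in parallel with R_B: R_B‖R_L = (432 × 1520) / (432 + 1520) = 336.4 Ω.
V_out = 12.9 × 336.4 / (4700 + 336.4) = 12.9 × 336.4/5036 = 0.862 V.
(Unloaded it would have been 1.09 V.)

V_out ≈ 0.862 V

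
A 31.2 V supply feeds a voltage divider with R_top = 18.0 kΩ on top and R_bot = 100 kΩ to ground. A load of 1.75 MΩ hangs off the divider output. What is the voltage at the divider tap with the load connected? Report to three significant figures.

V_out ≈ 26.2 V

The load sits in parallel with R_bot: R_bot‖R_L = (100 × 1750) / (100 + 1750) = 94.59 kΩ.
V_out = 31.2 × 94.59 / (18.0 + 94.59) = 31.2 × 94.59/112.6 = 26.2 V.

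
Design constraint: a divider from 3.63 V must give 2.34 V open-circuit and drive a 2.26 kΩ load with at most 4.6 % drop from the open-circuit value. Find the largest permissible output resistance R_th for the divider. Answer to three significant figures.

Loading drop = R_th/(R_th + R_L) ≤ 0.0460, so R_th ≤ R_L · ε/(1−ε) = 2.26 kΩ × 0.0460/0.9540 = 109 Ω.

R_th ≤ 109 Ω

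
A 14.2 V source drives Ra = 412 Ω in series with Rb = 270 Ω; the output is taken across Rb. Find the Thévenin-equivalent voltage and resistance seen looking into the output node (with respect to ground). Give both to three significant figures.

V_th = 5.62 V, R_th = 163 Ω

V_th is the open-circuit tap voltage: 14.2 × 270/(412 + 270) = 5.62 V.
With the supply zeroed, Ra and Rb appear in parallel from the tap: R_th = Ra‖Rb = (412 × 270)/682.0 = 163 Ω.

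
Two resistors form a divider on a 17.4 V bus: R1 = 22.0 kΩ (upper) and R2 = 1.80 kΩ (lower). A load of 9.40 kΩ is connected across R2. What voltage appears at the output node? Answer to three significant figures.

V_out ≈ 1.12 V

The load sits in parallel with R2: R2‖R_L = (1.80 × 9.40) / (1.80 + 9.40) = 1.511 kΩ.
V_out = 17.4 × 1.511 / (22.0 + 1.511) = 17.4 × 1.511/23.51 = 1.12 V.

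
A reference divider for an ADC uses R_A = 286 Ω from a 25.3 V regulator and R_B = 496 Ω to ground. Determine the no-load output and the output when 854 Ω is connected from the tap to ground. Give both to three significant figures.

Open-circuit: V = 25.3 × 496/(286 + 496) = 16.0 V.
With the load, R_B becomes R_B‖R_L = 313.8 Ω, so V = 25.3 × 313.8/599.8 = 13.2 V.

Unloaded: 16.0 V; loaded: 13.2 V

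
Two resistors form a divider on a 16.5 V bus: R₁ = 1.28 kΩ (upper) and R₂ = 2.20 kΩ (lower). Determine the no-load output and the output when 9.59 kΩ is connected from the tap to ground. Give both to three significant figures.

Unloaded: 10.4 V; loaded: 9.62 V

Open-circuit: V = 16.5 × 2.20/(1.28 + 2.20) = 10.4 V.
With the load, R₂ becomes R₂‖R_L = 1.789 kΩ, so V = 16.5 × 1.789/3.069 = 9.62 V.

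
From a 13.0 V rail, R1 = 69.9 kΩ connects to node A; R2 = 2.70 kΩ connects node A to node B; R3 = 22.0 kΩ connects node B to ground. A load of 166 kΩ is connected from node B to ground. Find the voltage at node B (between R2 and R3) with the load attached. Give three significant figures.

At node B, R3 is in parallel with the load: R3‖R_L = 19.43 kΩ.
Below node A the resistance is R2 + (R3‖R_L) = 22.13 kΩ, so V_A = 13.0 × 22.13/92.03 = 3.126 V.
Then V_B = V_A × (R3‖R_L)/(R2 + R3‖R_L) = 3.126 × 19.43/22.13 = 2.74 V.

V ≈ 2.74 V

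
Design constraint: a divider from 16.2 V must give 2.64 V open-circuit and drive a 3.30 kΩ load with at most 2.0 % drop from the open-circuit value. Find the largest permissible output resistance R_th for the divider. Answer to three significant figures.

R_th ≤ 67.3 Ω

Loading drop = R_th/(R_th + R_L) ≤ 0.0200, so R_th ≤ R_L · ε/(1−ε) = 3.30 kΩ × 0.0200/0.9800 = 67.3 Ω.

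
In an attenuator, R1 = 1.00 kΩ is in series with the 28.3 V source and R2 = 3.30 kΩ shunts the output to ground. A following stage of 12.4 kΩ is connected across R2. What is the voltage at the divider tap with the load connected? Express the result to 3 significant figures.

The load sits in parallel with R2: R2‖R_L = (3.30 × 12.4) / (3.30 + 12.4) = 2.606 kΩ.
V_out = 28.3 × 2.606 / (1.00 + 2.606) = 28.3 × 2.606/3.606 = 20.5 V.

V_out ≈ 20.5 V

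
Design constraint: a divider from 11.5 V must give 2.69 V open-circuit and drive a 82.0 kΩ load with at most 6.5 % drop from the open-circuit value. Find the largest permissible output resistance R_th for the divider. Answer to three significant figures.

R_th ≤ 5.70 kΩ

Loading drop = R_th/(R_th + R_L) ≤ 0.0650, so R_th ≤ R_L · ε/(1−ε) = 82.0 kΩ × 0.0650/0.9350 = 5.70 kΩ.
(Any R1, R2 with R2/(R1+R2) = 0.234 and R1‖R2 ≤ 5.70 kΩ will meet the spec.)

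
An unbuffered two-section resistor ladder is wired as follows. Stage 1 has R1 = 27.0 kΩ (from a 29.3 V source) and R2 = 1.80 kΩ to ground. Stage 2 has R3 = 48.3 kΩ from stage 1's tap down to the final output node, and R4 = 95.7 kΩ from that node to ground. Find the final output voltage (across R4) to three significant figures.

Stage 2 presents R3+R4 = 144.0 kΩ as a load on stage 1's tap.
Stage 1's lower leg becomes R2‖(R3+R4) = 1.778 kΩ, so V_mid = 29.3 × 1.778/28.78 = 1.810 V.
Stage 2 is itself unloaded: V_out = V_mid × R4/(R3+R4) = 1.810 × 95.7/144.0 = 1.20 V.

V_out ≈ 1.20 V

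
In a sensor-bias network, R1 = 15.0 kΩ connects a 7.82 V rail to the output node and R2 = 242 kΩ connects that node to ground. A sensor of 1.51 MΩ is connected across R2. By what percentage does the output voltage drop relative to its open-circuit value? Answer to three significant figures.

The divider's output (Thévenin) resistance is R1‖R2 = 14.12 kΩ.
Fractional drop under load = R_th/(R_th + R_L) = 14.12 / (14.12 + 1510) = 0.009267.
So the output falls by 0.927 %.

0.927 %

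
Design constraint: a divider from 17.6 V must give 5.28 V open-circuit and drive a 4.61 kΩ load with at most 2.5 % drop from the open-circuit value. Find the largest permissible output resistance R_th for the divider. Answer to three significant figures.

R_th ≤ 118 Ω

Loading drop = R_th/(R_th + R_L) ≤ 0.0250, so R_th ≤ R_L · ε/(1−ε) = 4.61 kΩ × 0.0250/0.9750 = 118 Ω.
(Any R1, R2 with R2/(R1+R2) = 0.300 and R1‖R2 ≤ 118 Ω will meet the spec.)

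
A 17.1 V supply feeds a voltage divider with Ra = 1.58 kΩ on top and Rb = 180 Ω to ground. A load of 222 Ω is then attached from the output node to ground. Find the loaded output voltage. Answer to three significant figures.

The load sits in parallel with Rb: Rb‖R_L = (180 × 222) / (180 + 222) = 99.40 Ω.
V_out = 17.1 × 99.40 / (1580 + 99.40) = 17.1 × 99.40/1679 = 1.01 V.

V_out ≈ 1.01 V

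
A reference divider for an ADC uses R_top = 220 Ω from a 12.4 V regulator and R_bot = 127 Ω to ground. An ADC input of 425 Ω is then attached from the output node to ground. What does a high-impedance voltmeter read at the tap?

V_out ≈ 3.82 V

The load sits in parallel with R_bot: R_bot‖R_L = (127 × 425) / (127 + 425) = 97.78 Ω.
V_out = 12.4 × 97.78 / (220 + 97.78) = 12.4 × 97.78/317.8 = 3.82 V.
(Unloaded it would have been 4.54 V.)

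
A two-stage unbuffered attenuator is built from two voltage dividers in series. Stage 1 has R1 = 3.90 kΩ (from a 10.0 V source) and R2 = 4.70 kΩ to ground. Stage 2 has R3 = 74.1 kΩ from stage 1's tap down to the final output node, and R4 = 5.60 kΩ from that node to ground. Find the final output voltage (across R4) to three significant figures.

Stage 2 presents R3+R4 = 79.70 kΩ as a load on stage 1's tap.
Stage 1's lower leg becomes R2‖(R3+R4) = 4.438 kΩ, so V_mid = 10.0 × 4.438/8.338 = 5.323 V.
Stage 2 is itself unloaded: V_out = V_mid × R4/(R3+R4) = 5.323 × 5.60/79.70 = 0.374 V.

V_out ≈ 0.374 V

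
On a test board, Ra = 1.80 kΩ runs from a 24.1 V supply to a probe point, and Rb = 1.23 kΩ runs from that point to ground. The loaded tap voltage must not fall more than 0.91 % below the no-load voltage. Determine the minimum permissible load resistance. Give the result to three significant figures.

Output resistance R_th = Ra‖Rb = (1800 × 1230)/3030 = 730.7 Ω.
The fractional drop is R_th/(R_th + R_L); requiring this ≤ 0.00910 gives R_L ≥ R_th(1/0.00910 − 1) = 730.7 × 108.9 = 79.6 kΩ.

R_L(min) ≈ 79.6 kΩ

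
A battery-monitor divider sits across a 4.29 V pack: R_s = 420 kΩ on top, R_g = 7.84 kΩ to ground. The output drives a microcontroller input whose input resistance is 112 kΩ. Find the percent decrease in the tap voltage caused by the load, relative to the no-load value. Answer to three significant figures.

6.43 %

The divider's output (Thévenin) resistance is R_s‖R_g = 7.696 kΩ.
Fractional drop under load = R_th/(R_th + R_L) = 7.696 / (7.696 + 112) = 0.06430.
So the output falls by 6.43 %.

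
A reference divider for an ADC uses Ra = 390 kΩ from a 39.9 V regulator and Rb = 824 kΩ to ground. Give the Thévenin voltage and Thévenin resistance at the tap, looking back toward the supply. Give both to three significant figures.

V_th = 27.1 V, R_th = 265 kΩ

V_th is the open-circuit tap voltage: 39.9 × 824/(390 + 824) = 27.1 V.
With the supply zeroed, Ra and Rb appear in parallel from the tap: R_th = Ra‖Rb = (390 × 824)/1214 = 265 kΩ.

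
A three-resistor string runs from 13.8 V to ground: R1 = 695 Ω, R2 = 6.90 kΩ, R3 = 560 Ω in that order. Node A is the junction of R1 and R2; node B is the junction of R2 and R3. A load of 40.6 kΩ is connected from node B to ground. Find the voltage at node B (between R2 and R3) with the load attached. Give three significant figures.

V ≈ 0.936 V

At node B, R3 is in parallel with the load: R3‖R_L = 552.4 Ω.
Below node A the resistance is R2 + (R3‖R_L) = 7452 Ω, so V_A = 13.8 × 7452/8147 = 12.62 V.
Then V_B = V_A × (R3‖R_L)/(R2 + R3‖R_L) = 12.62 × 552.4/7452 = 0.936 V.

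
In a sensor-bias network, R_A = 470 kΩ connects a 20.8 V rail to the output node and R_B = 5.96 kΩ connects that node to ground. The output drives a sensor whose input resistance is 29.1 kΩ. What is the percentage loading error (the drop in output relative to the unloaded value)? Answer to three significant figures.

The divider's output (Thévenin) resistance is R_A‖R_B = 5.885 kΩ.
Fractional drop under load = R_th/(R_th + R_L) = 5.885 / (5.885 + 29.1) = 0.1682.
So the output falls by 16.8 %.

16.8 %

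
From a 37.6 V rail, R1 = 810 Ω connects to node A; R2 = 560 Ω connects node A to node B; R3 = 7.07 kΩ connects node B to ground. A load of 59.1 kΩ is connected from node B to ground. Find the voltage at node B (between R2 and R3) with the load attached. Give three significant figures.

V ≈ 30.9 V

At node B, R3 is in parallel with the load: R3‖R_L = 6315 Ω.
Below node A the resistance is R2 + (R3‖R_L) = 6875 Ω, so V_A = 37.6 × 6875/7685 = 33.64 V.
Then V_B = V_A × (R3‖R_L)/(R2 + R3‖R_L) = 33.64 × 6315/6875 = 30.9 V.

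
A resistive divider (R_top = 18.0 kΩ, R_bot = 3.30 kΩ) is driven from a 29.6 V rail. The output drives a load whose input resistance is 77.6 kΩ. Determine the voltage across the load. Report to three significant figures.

The load sits in parallel with R_bot: R_bot‖R_L = (3.30 × 77.6) / (3.30 + 77.6) = 3.165 kΩ.
V_out = 29.6 × 3.165 / (18.0 + 3.165) = 29.6 × 3.165/21.17 = 4.43 V.

V_out ≈ 4.43 V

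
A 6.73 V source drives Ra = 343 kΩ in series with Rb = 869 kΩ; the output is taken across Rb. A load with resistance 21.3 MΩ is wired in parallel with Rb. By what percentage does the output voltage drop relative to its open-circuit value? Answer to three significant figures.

1.14 %

The divider's output (Thévenin) resistance is Ra‖Rb = 245.9 kΩ.
Fractional drop under load = R_th/(R_th + R_L) = 245.9 / (245.9 + 21300) = 0.01141.
So the output falls by 1.14 %.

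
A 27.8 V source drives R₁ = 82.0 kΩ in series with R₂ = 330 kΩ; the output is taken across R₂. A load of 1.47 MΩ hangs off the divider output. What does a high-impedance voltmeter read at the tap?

The load sits in parallel with R₂: R₂‖R_L = (330 × 1470) / (330 + 1470) = 269.5 kΩ.
V_out = 27.8 × 269.5 / (82.0 + 269.5) = 27.8 × 269.5/351.5 = 21.3 V.
(Unloaded it would have been 22.3 V.)

V_out ≈ 21.3 V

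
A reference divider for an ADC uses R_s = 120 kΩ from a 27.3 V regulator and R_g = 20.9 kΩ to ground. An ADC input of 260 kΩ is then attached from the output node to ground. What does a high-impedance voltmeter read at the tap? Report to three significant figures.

V_out ≈ 3.79 V

The load sits in parallel with R_g: R_g‖R_L = (20.9 × 260) / (20.9 + 260) = 19.34 kΩ.
V_out = 27.3 × 19.34 / (120 + 19.34) = 27.3 × 19.34/139.3 = 3.79 V.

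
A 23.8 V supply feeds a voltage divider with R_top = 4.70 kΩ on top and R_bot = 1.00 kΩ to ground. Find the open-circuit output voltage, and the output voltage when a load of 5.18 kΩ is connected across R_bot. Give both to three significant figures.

Open-circuit: V = 23.8 × 1.00/(4.70 + 1.00) = 4.18 V.
With the load, R_bot becomes R_bot‖R_L = 0.8382 kΩ, so V = 23.8 × 0.8382/5.538 = 3.60 V.

Unloaded: 4.18 V; loaded: 3.60 V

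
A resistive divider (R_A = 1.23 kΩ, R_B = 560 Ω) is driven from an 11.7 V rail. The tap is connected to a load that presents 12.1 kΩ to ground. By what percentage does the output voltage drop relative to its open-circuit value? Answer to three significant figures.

3.08 %

The divider's output (Thévenin) resistance is R_A‖R_B = 384.8 Ω.
Fractional drop under load = R_th/(R_th + R_L) = 384.8 / (384.8 + 12100) = 0.03082.
So the output falls by 3.08 %.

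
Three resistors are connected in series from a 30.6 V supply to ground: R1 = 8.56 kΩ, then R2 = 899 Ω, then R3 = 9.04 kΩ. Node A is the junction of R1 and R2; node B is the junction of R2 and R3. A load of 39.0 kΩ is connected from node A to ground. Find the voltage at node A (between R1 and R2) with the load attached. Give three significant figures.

Below node A the series string R2+R3 = 9939 Ω sits in parallel with the 39000 Ω load: 7920 Ω.
V_A = 30.6 × 7920/(8560 + 7920) = 14.7 V.

V ≈ 14.7 V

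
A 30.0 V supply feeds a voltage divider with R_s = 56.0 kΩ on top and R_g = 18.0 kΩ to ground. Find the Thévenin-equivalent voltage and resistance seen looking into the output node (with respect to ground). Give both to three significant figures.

V_th is the open-circuit tap voltage: 30.0 × 18.0/(56.0 + 18.0) = 7.30 V.
With the supply zeroed, R_s and R_g appear in parallel from the tap: R_th = R_s‖R_g = (56.0 × 18.0)/74.00 = 13.6 kΩ.

V_th = 7.30 V, R_th = 13.6 kΩ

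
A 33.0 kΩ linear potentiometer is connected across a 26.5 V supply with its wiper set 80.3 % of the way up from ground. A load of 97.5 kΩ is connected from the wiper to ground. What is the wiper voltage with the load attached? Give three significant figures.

V ≈ 20.2 V

The wiper splits the pot into (1−α)R = 6.501 kΩ above and αR = 26.50 kΩ below.
Lower section ‖ load = 20.84 kΩ.
V_wiper = 26.5 × 20.84/(6.501 + 20.84) = 20.2 V.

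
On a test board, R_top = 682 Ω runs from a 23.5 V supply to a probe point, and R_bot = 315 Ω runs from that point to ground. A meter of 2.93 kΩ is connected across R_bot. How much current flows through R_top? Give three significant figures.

R_bot‖R_L = 284.4 Ω, so the source sees R_top + R_bot‖R_L = 966.4 Ω.
I = 23.5 V / 966.4 Ω = 24.3 mA.

I ≈ 24.3 mA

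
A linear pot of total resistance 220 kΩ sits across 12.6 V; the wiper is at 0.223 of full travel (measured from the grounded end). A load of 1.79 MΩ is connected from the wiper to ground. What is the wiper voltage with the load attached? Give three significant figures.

The wiper splits the pot into (1−α)R = 170.9 kΩ above and αR = 49.06 kΩ below.
Lower section ‖ load = 47.75 kΩ.
V_wiper = 12.6 × 47.75/(170.9 + 47.75) = 2.75 V.

V ≈ 2.75 V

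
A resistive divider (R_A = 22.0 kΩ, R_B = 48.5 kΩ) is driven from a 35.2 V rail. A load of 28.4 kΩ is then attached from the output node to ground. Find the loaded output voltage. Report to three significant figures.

The load sits in parallel with R_B: R_B‖R_L = (48.5 × 28.4) / (48.5 + 28.4) = 17.91 kΩ.
V_out = 35.2 × 17.91 / (22.0 + 17.91) = 35.2 × 17.91/39.91 = 15.8 V.
(Unloaded it would have been 24.2 V.)

V_out ≈ 15.8 V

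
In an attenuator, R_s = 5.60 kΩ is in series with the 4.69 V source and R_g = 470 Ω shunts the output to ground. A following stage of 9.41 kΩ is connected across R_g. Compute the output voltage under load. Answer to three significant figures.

V_out ≈ 0.347 V

The load sits in parallel with R_g: R_g‖R_L = (470 × 9410) / (470 + 9410) = 447.6 Ω.
V_out = 4.69 × 447.6 / (5600 + 447.6) = 4.69 × 447.6/6048 = 0.347 V.
(Unloaded it would have been 0.363 V.)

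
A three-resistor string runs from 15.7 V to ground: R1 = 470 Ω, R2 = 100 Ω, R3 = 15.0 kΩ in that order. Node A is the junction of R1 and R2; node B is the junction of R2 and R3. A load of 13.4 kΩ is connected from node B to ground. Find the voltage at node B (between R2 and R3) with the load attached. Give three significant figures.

V ≈ 14.5 V

At node B, R3 is in parallel with the load: R3‖R_L = 7077 Ω.
Below node A the resistance is R2 + (R3‖R_L) = 7177 Ω, so V_A = 15.7 × 7177/7647 = 14.74 V.
Then V_B = V_A × (R3‖R_L)/(R2 + R3‖R_L) = 14.74 × 7077/7177 = 14.5 V.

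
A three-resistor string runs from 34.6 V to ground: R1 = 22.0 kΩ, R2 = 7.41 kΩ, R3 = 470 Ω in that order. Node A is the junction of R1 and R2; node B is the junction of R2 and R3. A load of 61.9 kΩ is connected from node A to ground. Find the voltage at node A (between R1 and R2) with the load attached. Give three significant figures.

Below node A the series string R2+R3 = 7880 Ω sits in parallel with the 61900 Ω load: 6990 Ω.
V_A = 34.6 × 6990/(22000 + 6990) = 8.34 V.

V ≈ 8.34 V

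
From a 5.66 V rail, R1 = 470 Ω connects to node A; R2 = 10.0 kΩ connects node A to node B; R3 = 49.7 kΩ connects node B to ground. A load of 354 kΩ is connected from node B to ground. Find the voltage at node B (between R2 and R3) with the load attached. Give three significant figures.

At node B, R3 is in parallel with the load: R3‖R_L = 43580 Ω.
Below node A the resistance is R2 + (R3‖R_L) = 53580 Ω, so V_A = 5.66 × 53580/54050 = 5.611 V.
Then V_B = V_A × (R3‖R_L)/(R2 + R3‖R_L) = 5.611 × 43580/53580 = 4.56 V.

V ≈ 4.56 V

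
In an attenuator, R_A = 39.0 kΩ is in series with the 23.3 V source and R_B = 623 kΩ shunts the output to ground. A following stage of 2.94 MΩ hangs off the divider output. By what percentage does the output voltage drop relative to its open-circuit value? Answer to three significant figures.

The divider's output (Thévenin) resistance is R_A‖R_B = 36.70 kΩ.
Fractional drop under load = R_th/(R_th + R_L) = 36.70 / (36.70 + 2940) = 0.01233.
So the output falls by 1.23 %.

1.23 %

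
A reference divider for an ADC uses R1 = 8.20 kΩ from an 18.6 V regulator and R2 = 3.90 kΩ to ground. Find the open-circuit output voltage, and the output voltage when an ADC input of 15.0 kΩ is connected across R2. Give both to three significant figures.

Unloaded: 6.00 V; loaded: 5.10 V

Open-circuit: V = 18.6 × 3.90/(8.20 + 3.90) = 6.00 V.
With the load, R2 becomes R2‖R_L = 3.095 kΩ, so V = 18.6 × 3.095/11.30 = 5.10 V.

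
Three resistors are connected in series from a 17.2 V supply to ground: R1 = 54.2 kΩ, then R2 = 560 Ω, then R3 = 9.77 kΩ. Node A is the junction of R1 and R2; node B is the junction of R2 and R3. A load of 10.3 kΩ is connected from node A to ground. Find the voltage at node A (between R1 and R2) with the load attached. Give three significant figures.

Below node A the series string R2+R3 = 10330 Ω sits in parallel with the 10300 Ω load: 5157 Ω.
V_A = 17.2 × 5157/(54200 + 5157) = 1.49 V.

V ≈ 1.49 V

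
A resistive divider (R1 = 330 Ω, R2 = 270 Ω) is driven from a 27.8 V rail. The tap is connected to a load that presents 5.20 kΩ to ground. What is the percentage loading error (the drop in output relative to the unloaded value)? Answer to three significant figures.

The divider's output (Thévenin) resistance is R1‖R2 = 148.5 Ω.
Fractional drop under load = R_th/(R_th + R_L) = 148.5 / (148.5 + 5200) = 0.02776.
So the output falls by 2.78 %.

2.78 %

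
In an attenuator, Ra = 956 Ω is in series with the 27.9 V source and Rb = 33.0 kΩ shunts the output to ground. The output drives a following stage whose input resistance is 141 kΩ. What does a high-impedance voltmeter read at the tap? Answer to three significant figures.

The load sits in parallel with Rb: Rb‖R_L = (33000 × 141000) / (33000 + 141000) = 26740 Ω.
V_out = 27.9 × 26740 / (956 + 26740) = 27.9 × 26740/27700 = 26.9 V.
(Unloaded it would have been 27.1 V.)

V_out ≈ 26.9 V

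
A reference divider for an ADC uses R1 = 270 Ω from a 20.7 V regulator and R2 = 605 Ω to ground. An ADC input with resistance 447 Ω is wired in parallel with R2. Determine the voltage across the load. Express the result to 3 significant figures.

V_out ≈ 10.1 V

The load sits in parallel with R2: R2‖R_L = (605 × 447) / (605 + 447) = 257.1 Ω.
V_out = 20.7 × 257.1 / (270 + 257.1) = 20.7 × 257.1/527.1 = 10.1 V.
(Unloaded it would have been 14.3 V.)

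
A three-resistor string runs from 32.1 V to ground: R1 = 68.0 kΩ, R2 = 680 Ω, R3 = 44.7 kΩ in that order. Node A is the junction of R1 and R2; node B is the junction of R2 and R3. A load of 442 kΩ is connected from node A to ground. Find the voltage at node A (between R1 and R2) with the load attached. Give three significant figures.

V ≈ 12.1 V

Below node A the series string R2+R3 = 45380 Ω sits in parallel with the 442000 Ω load: 41150 Ω.
V_A = 32.1 × 41150/(68000 + 41150) = 12.1 V.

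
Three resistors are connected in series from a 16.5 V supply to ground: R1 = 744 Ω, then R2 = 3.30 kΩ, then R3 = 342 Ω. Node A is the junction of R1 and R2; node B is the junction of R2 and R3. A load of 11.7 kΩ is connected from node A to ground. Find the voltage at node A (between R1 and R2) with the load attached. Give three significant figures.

Below node A the series string R2+R3 = 3642 Ω sits in parallel with the 11700 Ω load: 2777 Ω.
V_A = 16.5 × 2777/(744 + 2777) = 13.0 V.

V ≈ 13.0 V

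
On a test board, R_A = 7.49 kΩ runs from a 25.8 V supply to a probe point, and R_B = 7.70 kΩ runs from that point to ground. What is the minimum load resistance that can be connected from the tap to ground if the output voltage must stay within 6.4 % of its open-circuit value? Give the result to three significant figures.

Output resistance R_th = R_A‖R_B = (7.49 × 7.70)/15.19 = 3.797 kΩ.
The fractional drop is R_th/(R_th + R_L); requiring this ≤ 0.0640 gives R_L ≥ R_th(1/0.0640 − 1) = 3.797 × 14.62 = 55.5 kΩ.

R_L(min) ≈ 55.5 kΩ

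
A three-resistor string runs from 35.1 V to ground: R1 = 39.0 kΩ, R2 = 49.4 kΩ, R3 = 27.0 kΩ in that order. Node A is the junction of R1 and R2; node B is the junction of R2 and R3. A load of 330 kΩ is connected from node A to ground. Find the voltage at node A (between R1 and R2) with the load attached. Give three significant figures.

V ≈ 21.6 V

Below node A the series string R2+R3 = 76.40 kΩ sits in parallel with the 330 kΩ load: 62.04 kΩ.
V_A = 35.1 × 62.04/(39.0 + 62.04) = 21.6 V.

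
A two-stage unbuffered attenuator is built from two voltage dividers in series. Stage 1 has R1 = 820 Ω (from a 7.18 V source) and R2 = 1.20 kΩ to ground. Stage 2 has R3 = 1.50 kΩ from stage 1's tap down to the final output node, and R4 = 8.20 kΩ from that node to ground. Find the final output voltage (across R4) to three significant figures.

Stage 2 presents R3+R4 = 9700 Ω as a load on stage 1's tap.
Stage 1's lower leg becomes R2‖(R3+R4) = 1068 Ω, so V_mid = 7.18 × 1068/1888 = 4.061 V.
Stage 2 is itself unloaded: V_out = V_mid × R4/(R3+R4) = 4.061 × 8200/9700 = 3.43 V.

V_out ≈ 3.43 V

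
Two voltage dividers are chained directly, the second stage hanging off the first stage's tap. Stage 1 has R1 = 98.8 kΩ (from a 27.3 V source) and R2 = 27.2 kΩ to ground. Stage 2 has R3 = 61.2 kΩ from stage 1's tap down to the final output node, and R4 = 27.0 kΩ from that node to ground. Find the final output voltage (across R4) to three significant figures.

V_out ≈ 1.45 V

Stage 2 presents R3+R4 = 88.20 kΩ as a load on stage 1's tap.
Stage 1's lower leg becomes R2‖(R3+R4) = 20.79 kΩ, so V_mid = 27.3 × 20.79/119.6 = 4.746 V.
Stage 2 is itself unloaded: V_out = V_mid × R4/(R3+R4) = 4.746 × 27.0/88.20 = 1.45 V.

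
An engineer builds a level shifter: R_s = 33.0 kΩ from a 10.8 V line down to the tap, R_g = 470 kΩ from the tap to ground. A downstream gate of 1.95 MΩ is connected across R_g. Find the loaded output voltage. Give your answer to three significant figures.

The load sits in parallel with R_g: R_g‖R_L = (470 × 1950) / (470 + 1950) = 378.7 kΩ.
V_out = 10.8 × 378.7 / (33.0 + 378.7) = 10.8 × 378.7/411.7 = 9.93 V.

V_out ≈ 9.93 V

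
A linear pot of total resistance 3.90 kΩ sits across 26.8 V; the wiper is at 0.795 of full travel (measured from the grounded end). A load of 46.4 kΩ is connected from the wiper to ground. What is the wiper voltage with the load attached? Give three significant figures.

The wiper splits the pot into (1−α)R = 799.5 Ω above and αR = 3100 Ω below.
Lower section ‖ load = 2906 Ω.
V_wiper = 26.8 × 2906/(799.5 + 2906) = 21.0 V.

V ≈ 21.0 V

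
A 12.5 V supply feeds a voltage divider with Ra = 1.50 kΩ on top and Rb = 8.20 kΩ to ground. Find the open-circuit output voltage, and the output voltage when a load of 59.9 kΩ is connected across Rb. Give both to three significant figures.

Unloaded: 10.6 V; loaded: 10.3 V

Open-circuit: V = 12.5 × 8.20/(1.50 + 8.20) = 10.6 V.
With the load, Rb becomes Rb‖R_L = 7.213 kΩ, so V = 12.5 × 7.213/8.713 = 10.3 V.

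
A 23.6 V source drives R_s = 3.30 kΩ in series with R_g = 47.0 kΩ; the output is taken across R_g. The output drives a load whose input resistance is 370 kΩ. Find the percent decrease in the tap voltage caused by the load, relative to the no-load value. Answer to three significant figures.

0.826 %

The divider's output (Thévenin) resistance is R_s‖R_g = 3.083 kΩ.
Fractional drop under load = R_th/(R_th + R_L) = 3.083 / (3.083 + 370) = 0.008265.
So the output falls by 0.826 %.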